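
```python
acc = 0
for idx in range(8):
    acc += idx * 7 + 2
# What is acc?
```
Trace:
  acc=0
  acc=2, idx=0
  acc=11, idx=1
  acc=27, idx=2
  acc=50, idx=3
  acc=80, idx=4
  acc=117, idx=5
  acc=161, idx=6
  acc=212, idx=7

Final answer: 212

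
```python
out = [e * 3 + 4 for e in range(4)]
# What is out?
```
Trace:
  e=0
  e=1
  e=2
  e=3
  out=[4, 7, 10, 13]

Final answer: [4, 7, 10, 13]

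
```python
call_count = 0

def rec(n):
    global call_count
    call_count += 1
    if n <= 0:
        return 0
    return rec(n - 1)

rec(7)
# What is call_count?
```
Call trace:
rec(n=7)
  rec(n=6)
    rec(n=5)
      rec(n=4)
        rec(n=3)
          rec(n=2)
            rec(n=1)
              rec(n=0)
              -> return 0
            -> return 0
          -> return 0
        -> return 0
      -> return 0
    -> return 0
  -> return 0
-> return 0

call_count is incremented once per call. rec is entered once for each n = 7, 6, 5, 4, 3, 2, 1, 0 (the n <= 0 call returns without recursing), i.e. 7 + 1 calls.
call_count = 8

Final answer: 8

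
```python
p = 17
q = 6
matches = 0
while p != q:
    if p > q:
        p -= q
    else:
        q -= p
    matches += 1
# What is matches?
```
Trace:
  p=17
  p=17, q=6
  p=17, q=6, matches=0
  p=11, q=6, matches=1
  p=5, q=6, matches=2
  p=5, q=1, matches=3
  p=4, q=1, matches=4
  p=3, q=1, matches=5
  p=2, q=1, matches=6
  p=1, q=1, matches=7

Final answer: 7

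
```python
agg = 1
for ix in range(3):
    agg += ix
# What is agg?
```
Trace:
  agg=1
  agg=1, ix=0
  agg=2, ix=1
  agg=4, ix=2

Final answer: 4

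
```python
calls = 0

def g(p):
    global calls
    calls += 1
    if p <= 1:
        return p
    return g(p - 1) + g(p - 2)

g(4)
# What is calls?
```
Call trace (a repeated sub-call is expanded the first time; later identical calls just restate its return value):
g(p=4)
  g(p=3)
    g(p=2)
      g(p=1)
      -> return 1
      g(p=0)
      -> return 0
    -> return 1
    g(p=1)
    -> return 1
  -> return 2
  g(p=2) -> return 1  (same call as traced above)
-> return 3

calls is incremented once per call, so count the calls in each subtree. Let C(p) = number of calls made by g(p).
C(0) = C(1) = 1 (base case, no recursion); C(p) = 1 + C(p - 1) + C(p - 2) otherwise.
C(2) = 1 + C(1) + C(0) = 1 + 1 + 1 = 3
C(3) = 1 + C(2) + C(1) = 1 + 3 + 1 = 5
C(4) = 1 + C(3) + C(2) = 1 + 5 + 3 = 9
calls = C(4) = 9

Final answer: 9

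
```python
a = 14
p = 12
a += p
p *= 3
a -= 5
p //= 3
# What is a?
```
Trace:
  a=14
  a=14, p=12
  a=26, p=12
  a=26, p=36
  a=21, p=36
  a=21, p=12

Final answer: 21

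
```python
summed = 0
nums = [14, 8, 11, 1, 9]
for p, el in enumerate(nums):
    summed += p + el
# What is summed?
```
Trace:
  summed=0
  summed=14, p=0, el=14
  summed=23, p=1, el=8
  summed=36, p=2, el=11
  summed=40, p=3, el=1
  summed=53, p=4, el=9

Final answer: 53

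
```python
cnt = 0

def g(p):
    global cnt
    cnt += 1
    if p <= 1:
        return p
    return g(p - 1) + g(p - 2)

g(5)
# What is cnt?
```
Call trace (a repeated sub-call is expanded the first time; later identical calls just restate its return value):
g(p=5)
  g(p=4)
    g(p=3)
      g(p=2)
        g(p=1)
        -> return 1
        g(p=0)
        -> return 0
      -> return 1
      g(p=1)
      -> return 1
    -> return 2
    g(p=2) -> return 1  (same call as traced above)
  -> return 3
  g(p=3) -> return 2  (same call as traced above)
-> return 5

cnt is incremented once per call, so count the calls in each subtree. Let C(p) = number of calls made by g(p).
C(0) = C(1) = 1 (base case, no recursion); C(p) = 1 + C(p - 1) + C(p - 2) otherwise.
C(2) = 1 + C(1) + C(0) = 1 + 1 + 1 = 3
C(3) = 1 + C(2) + C(1) = 1 + 3 + 1 = 5
C(4) = 1 + C(3) + C(2) = 1 + 5 + 3 = 9
C(5) = 1 + C(4) + C(3) = 1 + 9 + 5 = 15
cnt = C(5) = 15

Final answer: 15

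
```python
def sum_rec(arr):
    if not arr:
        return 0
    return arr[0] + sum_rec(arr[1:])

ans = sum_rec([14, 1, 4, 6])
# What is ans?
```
Call trace:
sum_rec(arr=[14, 1, 4, 6])
  sum_rec(arr=[1, 4, 6])
    sum_rec(arr=[4, 6])
      sum_rec(arr=[6])
        sum_rec(arr=[])
        -> return 0
      -> return 6
    -> return 10
  -> return 11
-> return 25

Final answer: 25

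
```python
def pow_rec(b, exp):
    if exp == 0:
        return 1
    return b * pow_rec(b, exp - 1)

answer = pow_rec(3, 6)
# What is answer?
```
Call trace:
pow_rec(b=3, exp=6)
  pow_rec(b=3, exp=5)
    pow_rec(b=3, exp=4)
      pow_rec(b=3, exp=3)
        pow_rec(b=3, exp=2)
          pow_rec(b=3, exp=1)
            pow_rec(b=3, exp=0)
            -> return 1
          -> return 3
        -> return 9
      -> return 27
    -> return 81
  -> return 243
-> return 729

Final answer: 729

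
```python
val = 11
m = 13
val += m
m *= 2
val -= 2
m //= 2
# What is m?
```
Trace:
  val=11
  val=11, m=13
  val=24, m=13
  val=24, m=26
  val=22, m=26
  val=22, m=13

Final answer: 13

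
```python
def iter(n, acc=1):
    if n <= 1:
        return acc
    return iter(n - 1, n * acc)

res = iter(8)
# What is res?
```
Call trace:
iter(n=8, acc=1)
  iter(n=7, acc=8)
    iter(n=6, acc=56)
      iter(n=5, acc=336)
        iter(n=4, acc=1680)
          iter(n=3, acc=6720)
            iter(n=2, acc=20160)
              iter(n=1, acc=40320)
              -> return 40320
            -> return 40320
          -> return 40320
        -> return 40320
      -> return 40320
    -> return 40320
  -> return 40320
-> return 40320

Final answer: 40320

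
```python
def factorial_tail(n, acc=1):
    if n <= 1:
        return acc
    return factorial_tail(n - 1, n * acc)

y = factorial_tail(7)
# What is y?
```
Call trace:
factorial_tail(n=7, acc=1)
  factorial_tail(n=6, acc=7)
    factorial_tail(n=5, acc=42)
      factorial_tail(n=4, acc=210)
        factorial_tail(n=3, acc=840)
          factorial_tail(n=2, acc=2520)
            factorial_tail(n=1, acc=5040)
            -> return 5040
          -> return 5040
        -> return 5040
      -> return 5040
    -> return 5040
  -> return 5040
-> return 5040

Final answer: 5040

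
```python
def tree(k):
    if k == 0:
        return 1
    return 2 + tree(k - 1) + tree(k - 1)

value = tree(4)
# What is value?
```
Call trace (a repeated sub-call is expanded the first time; later identical calls just restate its return value):
tree(k=4)
  tree(k=3)
    tree(k=2)
      tree(k=1)
        tree(k=0)
        -> return 1
        tree(k=0)
        -> return 1
      -> return 4
      tree(k=1) -> return 4  (same call as traced above)
    -> return 10
    tree(k=2) -> return 10  (same call as traced above)
  -> return 22
  tree(k=3) -> return 22  (same call as traced above)
-> return 46

Final answer: 46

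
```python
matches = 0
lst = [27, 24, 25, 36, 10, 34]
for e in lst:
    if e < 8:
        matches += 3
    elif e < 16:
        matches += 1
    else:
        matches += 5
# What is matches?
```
Trace:
  matches=0
  matches=5, e=27
  matches=10, e=24
  matches=15, e=25
  matches=20, e=36
  matches=21, e=10
  matches=26, e=34

Final answer: 26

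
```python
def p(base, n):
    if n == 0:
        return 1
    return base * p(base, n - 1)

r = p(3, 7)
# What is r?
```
Call trace:
p(base=3, n=7)
  p(base=3, n=6)
    p(base=3, n=5)
      p(base=3, n=4)
        p(base=3, n=3)
          p(base=3, n=2)
            p(base=3, n=1)
              p(base=3, n=0)
              -> return 1
            -> return 3
          -> return 9
        -> return 27
      -> return 81
    -> return 243
  -> return 729
-> return 2187

Final answer: 2187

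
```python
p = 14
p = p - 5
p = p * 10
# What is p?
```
Trace:
  p=14
  p=9
  p=90

Final answer: 90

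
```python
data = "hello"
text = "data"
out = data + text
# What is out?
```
Trace:
  data='hello'
  data='hello', text='data'
  data='hello', text='data', out='hellodata'

Final answer: 'hellodata'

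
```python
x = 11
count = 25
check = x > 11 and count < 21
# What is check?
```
Trace:
  x=11
  x=11, count=25
  x=11, count=25, check=False

Final answer: False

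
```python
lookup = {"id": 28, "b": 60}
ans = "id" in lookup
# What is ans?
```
Trace:
  lookup={'id': 28, 'b': 60}
  lookup={'id': 28, 'b': 60}, ans=True

Final answer: True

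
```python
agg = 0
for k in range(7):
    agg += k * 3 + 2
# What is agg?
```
Trace:
  agg=0
  agg=2, k=0
  agg=7, k=1
  agg=15, k=2
  agg=26, k=3
  agg=40, k=4
  agg=57, k=5
  agg=77, k=6

Final answer: 77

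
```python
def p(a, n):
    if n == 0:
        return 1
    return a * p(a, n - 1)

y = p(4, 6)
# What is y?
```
Call trace:
p(a=4, n=6)
  p(a=4, n=5)
    p(a=4, n=4)
      p(a=4, n=3)
        p(a=4, n=2)
          p(a=4, n=1)
            p(a=4, n=0)
            -> return 1
          -> return 4
        -> return 16
      -> return 64
    -> return 256
  -> return 1024
-> return 4096

Final answer: 4096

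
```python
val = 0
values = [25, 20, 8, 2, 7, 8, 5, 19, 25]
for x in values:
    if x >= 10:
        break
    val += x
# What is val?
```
Trace:
  val=0
  val=0, x=25

Final answer: 0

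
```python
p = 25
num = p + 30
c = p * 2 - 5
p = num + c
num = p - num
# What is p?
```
Trace:
  p=25
  p=25, num=55
  p=25, num=55, c=45
  p=100, num=55, c=45
  p=100, num=45, c=45

Final answer: 100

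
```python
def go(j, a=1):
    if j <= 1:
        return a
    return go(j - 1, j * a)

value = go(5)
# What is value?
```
Call trace:
go(j=5, a=1)
  go(j=4, a=5)
    go(j=3, a=20)
      go(j=2, a=60)
        go(j=1, a=120)
        -> return 120
      -> return 120
    -> return 120
  -> return 120
-> return 120

Final answer: 120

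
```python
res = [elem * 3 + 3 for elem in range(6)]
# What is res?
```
Trace:
  elem=0
  elem=1
  elem=2
  elem=3
  elem=4
  elem=5
  res=[3, 6, 9, 12, 15, 18]

Final answer: [3, 6, 9, 12, 15, 18]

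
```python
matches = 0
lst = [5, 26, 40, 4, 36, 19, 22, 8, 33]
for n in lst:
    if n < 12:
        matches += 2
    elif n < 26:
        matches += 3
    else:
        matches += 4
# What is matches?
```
Trace:
  matches=0
  matches=2, n=5
  matches=6, n=26
  matches=10, n=40
  matches=12, n=4
  matches=16, n=36
  matches=19, n=19
  matches=22, n=22
  matches=24, n=8
  matches=28, n=33

Final answer: 28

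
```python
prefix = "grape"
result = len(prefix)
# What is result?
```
Trace:
  prefix='grape'
  prefix='grape', result=5

Final answer: 5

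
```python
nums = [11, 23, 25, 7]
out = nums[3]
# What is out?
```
Trace:
  nums=[11, 23, 25, 7]
  nums=[11, 23, 25, 7], out=7

Final answer: 7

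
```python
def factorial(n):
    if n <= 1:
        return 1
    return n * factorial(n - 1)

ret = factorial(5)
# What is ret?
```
Call trace:
factorial(n=5)
  factorial(n=4)
    factorial(n=3)
      factorial(n=2)
        factorial(n=1)
        -> return 1
      -> return 2
    -> return 6
  -> return 24
-> return 120

Final answer: 120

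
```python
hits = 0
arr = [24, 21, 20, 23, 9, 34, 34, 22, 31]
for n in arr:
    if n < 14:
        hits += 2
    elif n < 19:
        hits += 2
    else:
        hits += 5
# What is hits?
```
Trace:
  hits=0
  hits=5, n=24
  hits=10, n=21
  hits=15, n=20
  hits=20, n=23
  hits=22, n=9
  hits=27, n=34
  hits=32, n=34
  hits=37, n=22
  hits=42, n=31

Final answer: 42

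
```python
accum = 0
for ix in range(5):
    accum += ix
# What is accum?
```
Trace:
  accum=0
  accum=0, ix=0
  accum=1, ix=1
  accum=3, ix=2
  accum=6, ix=3
  accum=10, ix=4

Final answer: 10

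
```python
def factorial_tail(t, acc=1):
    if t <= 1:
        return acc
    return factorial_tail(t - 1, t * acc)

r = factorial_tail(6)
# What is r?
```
Call trace:
factorial_tail(t=6, acc=1)
  factorial_tail(t=5, acc=6)
    factorial_tail(t=4, acc=30)
      factorial_tail(t=3, acc=120)
        factorial_tail(t=2, acc=360)
          factorial_tail(t=1, acc=720)
          -> return 720
        -> return 720
      -> return 720
    -> return 720
  -> return 720
-> return 720

Final answer: 720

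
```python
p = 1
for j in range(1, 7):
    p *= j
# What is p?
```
Trace:
  p=1
  p=1, j=1
  p=2, j=2
  p=6, j=3
  p=24, j=4
  p=120, j=5
  p=720, j=6

Final answer: 720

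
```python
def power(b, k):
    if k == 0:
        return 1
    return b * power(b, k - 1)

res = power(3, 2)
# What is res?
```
Call trace:
power(b=3, k=2)
  power(b=3, k=1)
    power(b=3, k=0)
    -> return 1
  -> return 3
-> return 9

Final answer: 9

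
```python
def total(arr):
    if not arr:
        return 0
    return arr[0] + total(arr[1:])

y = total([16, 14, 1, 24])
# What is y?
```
Call trace:
total(arr=[16, 14, 1, 24])
  total(arr=[14, 1, 24])
    total(arr=[1, 24])
      total(arr=[24])
        total(arr=[])
        -> return 0
      -> return 24
    -> return 25
  -> return 39
-> return 55

Final answer: 55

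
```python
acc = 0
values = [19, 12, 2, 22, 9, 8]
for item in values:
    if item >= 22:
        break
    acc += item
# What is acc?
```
Trace:
  acc=0
  acc=19, item=19
  acc=31, item=12
  acc=33, item=2
  acc=33, item=22

Final answer: 33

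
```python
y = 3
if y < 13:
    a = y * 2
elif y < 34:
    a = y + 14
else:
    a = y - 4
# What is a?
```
Trace:
  y=3
  y=3, a=6

Final answer: 6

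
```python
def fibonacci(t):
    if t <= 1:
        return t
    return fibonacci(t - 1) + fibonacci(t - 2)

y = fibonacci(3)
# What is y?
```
Call trace:
fibonacci(t=3)
  fibonacci(t=2)
    fibonacci(t=1)
    -> return 1
    fibonacci(t=0)
    -> return 0
  -> return 1
  fibonacci(t=1)
  -> return 1
-> return 2

Final answer: 2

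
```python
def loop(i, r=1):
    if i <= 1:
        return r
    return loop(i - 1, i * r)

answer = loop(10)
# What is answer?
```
Call trace:
loop(i=10, r=1)
  loop(i=9, r=10)
    loop(i=8, r=90)
      loop(i=7, r=720)
        loop(i=6, r=5040)
          loop(i=5, r=30240)
            loop(i=4, r=151200)
              loop(i=3, r=604800)
                loop(i=2, r=1814400)
                  loop(i=1, r=3628800)
                  -> return 3628800
                -> return 3628800
              -> return 3628800
            -> return 3628800
          -> return 3628800
        -> return 3628800
      -> return 3628800
    -> return 3628800
  -> return 3628800
-> return 3628800

Final answer: 3628800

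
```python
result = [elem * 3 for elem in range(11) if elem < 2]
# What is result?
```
Trace:
  elem=0
  elem=1
  elem=2
  elem=3
  elem=4
  elem=5
  elem=6
  elem=7
  elem=8
  elem=9
  elem=10
  result=[0, 3]

Final answer: [0, 3]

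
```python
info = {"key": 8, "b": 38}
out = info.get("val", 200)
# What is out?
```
Trace:
  info={'key': 8, 'b': 38}
  info={'key': 8, 'b': 38}, out=200

Final answer: 200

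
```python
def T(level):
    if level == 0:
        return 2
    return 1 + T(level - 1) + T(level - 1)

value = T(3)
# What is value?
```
Call trace (a repeated sub-call is expanded the first time; later identical calls just restate its return value):
T(level=3)
  T(level=2)
    T(level=1)
      T(level=0)
      -> return 2
      T(level=0)
      -> return 2
    -> return 5
    T(level=1) -> return 5  (same call as traced above)
  -> return 11
  T(level=2) -> return 11  (same call as traced above)
-> return 23

Final answer: 23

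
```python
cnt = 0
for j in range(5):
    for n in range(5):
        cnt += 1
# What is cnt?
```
Trace:
  cnt=0
  cnt=1, j=0, n=0
  cnt=2, j=0, n=1
  cnt=3, j=0, n=2
  cnt=4, j=0, n=3
  cnt=5, j=0, n=4
  cnt=6, j=1, n=0
  cnt=7, j=1, n=1
  cnt=8, j=1, n=2
  cnt=9, j=1, n=3
  cnt=10, j=1, n=4
  cnt=11, j=2, n=0
  cnt=12, j=2, n=1
  cnt=13, j=2, n=2
  cnt=14, j=2, n=3
  cnt=15, j=2, n=4
  cnt=16, j=3, n=0
  cnt=17, j=3, n=1
  cnt=18, j=3, n=2
  cnt=19, j=3, n=3
  cnt=20, j=3, n=4
  cnt=21, j=4, n=0
  cnt=22, j=4, n=1
  cnt=23, j=4, n=2
  cnt=24, j=4, n=3
  cnt=25, j=4, n=4

Final answer: 25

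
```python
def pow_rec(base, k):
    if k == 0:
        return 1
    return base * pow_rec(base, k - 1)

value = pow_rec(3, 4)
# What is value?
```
Call trace:
pow_rec(base=3, k=4)
  pow_rec(base=3, k=3)
    pow_rec(base=3, k=2)
      pow_rec(base=3, k=1)
        pow_rec(base=3, k=0)
        -> return 1
      -> return 3
    -> return 9
  -> return 27
-> return 81

Final answer: 81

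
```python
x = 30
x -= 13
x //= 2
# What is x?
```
Trace:
  x=30
  x=17
  x=8

Final answer: 8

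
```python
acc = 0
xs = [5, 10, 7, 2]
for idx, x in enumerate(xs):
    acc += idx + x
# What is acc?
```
Trace:
  acc=0
  acc=5, idx=0, x=5
  acc=16, idx=1, x=10
  acc=25, idx=2, x=7
  acc=30, idx=3, x=2

Final answer: 30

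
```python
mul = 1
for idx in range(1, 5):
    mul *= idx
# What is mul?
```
Trace:
  mul=1
  mul=1, idx=1
  mul=2, idx=2
  mul=6, idx=3
  mul=24, idx=4

Final answer: 24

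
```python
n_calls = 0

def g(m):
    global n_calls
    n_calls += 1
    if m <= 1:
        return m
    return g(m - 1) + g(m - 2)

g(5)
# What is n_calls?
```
Call trace (a repeated sub-call is expanded the first time; later identical calls just restate its return value):
g(m=5)
  g(m=4)
    g(m=3)
      g(m=2)
        g(m=1)
        -> return 1
        g(m=0)
        -> return 0
      -> return 1
      g(m=1)
      -> return 1
    -> return 2
    g(m=2) -> return 1  (same call as traced above)
  -> return 3
  g(m=3) -> return 2  (same call as traced above)
-> return 5

n_calls is incremented once per call, so count the calls in each subtree. Let C(m) = number of calls made by g(m).
C(0) = C(1) = 1 (base case, no recursion); C(m) = 1 + C(m - 1) + C(m - 2) otherwise.
C(2) = 1 + C(1) + C(0) = 1 + 1 + 1 = 3
C(3) = 1 + C(2) + C(1) = 1 + 3 + 1 = 5
C(4) = 1 + C(3) + C(2) = 1 + 5 + 3 = 9
C(5) = 1 + C(4) + C(3) = 1 + 9 + 5 = 15
n_calls = C(5) = 15

Final answer: 15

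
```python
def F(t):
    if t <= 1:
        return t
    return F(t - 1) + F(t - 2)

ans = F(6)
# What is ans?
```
Call trace (a repeated sub-call is expanded the first time; later identical calls just restate its return value):
F(t=6)
  F(t=5)
    F(t=4)
      F(t=3)
        F(t=2)
          F(t=1)
          -> return 1
          F(t=0)
          -> return 0
        -> return 1
        F(t=1)
        -> return 1
      -> return 2
      F(t=2) -> return 1  (same call as traced above)
    -> return 3
    F(t=3) -> return 2  (same call as traced above)
  -> return 5
  F(t=4) -> return 3  (same call as traced above)
-> return 8

Final answer: 8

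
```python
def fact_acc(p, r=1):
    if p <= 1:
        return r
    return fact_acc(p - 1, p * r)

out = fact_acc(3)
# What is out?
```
Call trace:
fact_acc(p=3, r=1)
  fact_acc(p=2, r=3)
    fact_acc(p=1, r=6)
    -> return 6
  -> return 6
-> return 6

Final answer: 6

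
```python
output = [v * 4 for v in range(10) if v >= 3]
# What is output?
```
Trace:
  v=0
  v=1
  v=2
  v=3
  v=4
  v=5
  v=6
  v=7
  v=8
  v=9
  output=[12, 16, 20, 24, 28, 32, 36]

Final answer: [12, 16, 20, 24, 28, 32, 36]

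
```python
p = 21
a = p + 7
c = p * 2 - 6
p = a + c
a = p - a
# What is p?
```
Trace:
  p=21
  p=21, a=28
  p=21, a=28, c=36
  p=64, a=28, c=36
  p=64, a=36, c=36

Final answer: 64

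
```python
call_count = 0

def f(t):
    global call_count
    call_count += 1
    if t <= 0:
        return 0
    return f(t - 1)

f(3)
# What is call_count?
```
Call trace:
f(t=3)
  f(t=2)
    f(t=1)
      f(t=0)
      -> return 0
    -> return 0
  -> return 0
-> return 0

call_count is incremented once per call. f is entered once for each t = 3, 2, 1, 0 (the t <= 0 call returns without recursing), i.e. 3 + 1 calls.
call_count = 4

Final answer: 4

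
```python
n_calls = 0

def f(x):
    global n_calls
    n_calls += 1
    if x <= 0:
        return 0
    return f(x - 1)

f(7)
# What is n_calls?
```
Call trace:
f(x=7)
  f(x=6)
    f(x=5)
      f(x=4)
        f(x=3)
          f(x=2)
            f(x=1)
              f(x=0)
              -> return 0
            -> return 0
          -> return 0
        -> return 0
      -> return 0
    -> return 0
  -> return 0
-> return 0

n_calls is incremented once per call. f is entered once for each x = 7, 6, 5, 4, 3, 2, 1, 0 (the x <= 0 call returns without recursing), i.e. 7 + 1 calls.
n_calls = 8

Final answer: 8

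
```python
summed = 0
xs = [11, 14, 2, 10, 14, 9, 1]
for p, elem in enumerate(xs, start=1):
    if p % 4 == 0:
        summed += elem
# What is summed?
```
Trace:
  summed=0
  summed=0, p=1, elem=11
  summed=0, p=2, elem=14
  summed=0, p=3, elem=2
  summed=10, p=4, elem=10
  summed=10, p=5, elem=14
  summed=10, p=6, elem=9
  summed=10, p=7, elem=1

Final answer: 10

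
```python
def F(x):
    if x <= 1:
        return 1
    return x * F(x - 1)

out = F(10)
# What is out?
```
Call trace:
F(x=10)
  F(x=9)
    F(x=8)
      F(x=7)
        F(x=6)
          F(x=5)
            F(x=4)
              F(x=3)
                F(x=2)
                  F(x=1)
                  -> return 1
                -> return 2
              -> return 6
            -> return 24
          -> return 120
        -> return 720
      -> return 5040
    -> return 40320
  -> return 362880
-> return 3628800

Final answer: 3628800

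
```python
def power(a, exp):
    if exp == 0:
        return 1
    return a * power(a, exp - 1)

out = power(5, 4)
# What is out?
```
Call trace:
power(a=5, exp=4)
  power(a=5, exp=3)
    power(a=5, exp=2)
      power(a=5, exp=1)
        power(a=5, exp=0)
        -> return 1
      -> return 5
    -> return 25
  -> return 125
-> return 625

Final answer: 625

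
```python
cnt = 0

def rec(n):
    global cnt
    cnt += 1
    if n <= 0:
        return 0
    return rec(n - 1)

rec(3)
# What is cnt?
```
Call trace:
rec(n=3)
  rec(n=2)
    rec(n=1)
      rec(n=0)
      -> return 0
    -> return 0
  -> return 0
-> return 0

cnt is incremented once per call. rec is entered once for each n = 3, 2, 1, 0 (the n <= 0 call returns without recursing), i.e. 3 + 1 calls.
cnt = 4

Final answer: 4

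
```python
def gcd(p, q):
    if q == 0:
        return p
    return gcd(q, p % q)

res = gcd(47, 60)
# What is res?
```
Call trace:
gcd(p=47, q=60)
  gcd(p=60, q=47)
    gcd(p=47, q=13)
      gcd(p=13, q=8)
        gcd(p=8, q=5)
          gcd(p=5, q=3)
            gcd(p=3, q=2)
              gcd(p=2, q=1)
                gcd(p=1, q=0)
                -> return 1
              -> return 1
            -> return 1
          -> return 1
        -> return 1
      -> return 1
    -> return 1
  -> return 1
-> return 1

Final answer: 1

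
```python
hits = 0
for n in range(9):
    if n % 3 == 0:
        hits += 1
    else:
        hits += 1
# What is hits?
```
Trace:
  hits=0
  hits=1, n=0
  hits=2, n=1
  hits=3, n=2
  hits=4, n=3
  hits=5, n=4
  hits=6, n=5
  hits=7, n=6
  hits=8, n=7
  hits=9, n=8

Final answer: 9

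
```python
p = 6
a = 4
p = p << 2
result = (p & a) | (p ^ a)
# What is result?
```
Trace:
  p=6
  p=6, a=4
  p=24, a=4
  p=24, a=4, result=28

Final answer: 28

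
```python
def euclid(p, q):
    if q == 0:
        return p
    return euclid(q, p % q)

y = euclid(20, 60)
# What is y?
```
Call trace:
euclid(p=20, q=60)
  euclid(p=60, q=20)
    euclid(p=20, q=0)
    -> return 20
  -> return 20
-> return 20

Final answer: 20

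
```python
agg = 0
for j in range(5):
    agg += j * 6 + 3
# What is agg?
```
Trace:
  agg=0
  agg=3, j=0
  agg=12, j=1
  agg=27, j=2
  agg=48, j=3
  agg=75, j=4

Final answer: 75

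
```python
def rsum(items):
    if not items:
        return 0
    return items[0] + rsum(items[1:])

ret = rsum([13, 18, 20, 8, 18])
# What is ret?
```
Call trace:
rsum(items=[13, 18, 20, 8, 18])
  rsum(items=[18, 20, 8, 18])
    rsum(items=[20, 8, 18])
      rsum(items=[8, 18])
        rsum(items=[18])
          rsum(items=[])
          -> return 0
        -> return 18
      -> return 26
    -> return 46
  -> return 64
-> return 77

Final answer: 77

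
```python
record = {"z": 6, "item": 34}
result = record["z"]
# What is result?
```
Trace:
  record={'z': 6, 'item': 34}
  record={'z': 6, 'item': 34}, result=6

Final answer: 6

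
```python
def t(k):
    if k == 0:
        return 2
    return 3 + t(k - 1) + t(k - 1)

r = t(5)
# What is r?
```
Call trace (a repeated sub-call is expanded the first time; later identical calls just restate its return value):
t(k=5)
  t(k=4)
    t(k=3)
      t(k=2)
        t(k=1)
          t(k=0)
          -> return 2
          t(k=0)
          -> return 2
        -> return 7
        t(k=1) -> return 7  (same call as traced above)
      -> return 17
      t(k=2) -> return 17  (same call as traced above)
    -> return 37
    t(k=3) -> return 37  (same call as traced above)
  -> return 77
  t(k=4) -> return 77  (same call as traced above)
-> return 157

Final answer: 157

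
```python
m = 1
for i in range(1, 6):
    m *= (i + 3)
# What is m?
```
Trace:
  m=1
  m=4, i=1
  m=20, i=2
  m=120, i=3
  m=840, i=4
  m=6720, i=5

Final answer: 6720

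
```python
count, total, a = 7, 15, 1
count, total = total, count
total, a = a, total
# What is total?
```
Trace:
  count=7, total=15, a=1
  count=15, total=7, a=1
  count=15, total=1, a=7

Final answer: 1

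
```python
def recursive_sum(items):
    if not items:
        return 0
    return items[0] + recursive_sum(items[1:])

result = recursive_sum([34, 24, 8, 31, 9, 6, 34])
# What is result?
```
Call trace:
recursive_sum(items=[34, 24, 8, 31, 9, 6, 34])
  recursive_sum(items=[24, 8, 31, 9, 6, 34])
    recursive_sum(items=[8, 31, 9, 6, 34])
      recursive_sum(items=[31, 9, 6, 34])
        recursive_sum(items=[9, 6, 34])
          recursive_sum(items=[6, 34])
            recursive_sum(items=[34])
              recursive_sum(items=[])
              -> return 0
            -> return 34
          -> return 40
        -> return 49
      -> return 80
    -> return 88
  -> return 112
-> return 146

Final answer: 146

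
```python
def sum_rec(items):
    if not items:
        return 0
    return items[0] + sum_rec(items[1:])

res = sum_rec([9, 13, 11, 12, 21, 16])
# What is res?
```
Call trace:
sum_rec(items=[9, 13, 11, 12, 21, 16])
  sum_rec(items=[13, 11, 12, 21, 16])
    sum_rec(items=[11, 12, 21, 16])
      sum_rec(items=[12, 21, 16])
        sum_rec(items=[21, 16])
          sum_rec(items=[16])
            sum_rec(items=[])
            -> return 0
          -> return 16
        -> return 37
      -> return 49
    -> return 60
  -> return 73
-> return 82

Final answer: 82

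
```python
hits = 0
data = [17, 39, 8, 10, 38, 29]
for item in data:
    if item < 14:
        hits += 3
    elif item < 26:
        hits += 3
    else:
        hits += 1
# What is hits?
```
Trace:
  hits=0
  hits=3, item=17
  hits=4, item=39
  hits=7, item=8
  hits=10, item=10
  hits=11, item=38
  hits=12, item=29

Final answer: 12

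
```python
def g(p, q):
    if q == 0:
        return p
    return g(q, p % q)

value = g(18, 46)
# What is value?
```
Call trace:
g(p=18, q=46)
  g(p=46, q=18)
    g(p=18, q=10)
      g(p=10, q=8)
        g(p=8, q=2)
          g(p=2, q=0)
          -> return 2
        -> return 2
      -> return 2
    -> return 2
  -> return 2
-> return 2

Final answer: 2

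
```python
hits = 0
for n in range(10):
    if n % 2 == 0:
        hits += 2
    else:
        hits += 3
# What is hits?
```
Trace:
  hits=0
  hits=2, n=0
  hits=5, n=1
  hits=7, n=2
  hits=10, n=3
  hits=12, n=4
  hits=15, n=5
  hits=17, n=6
  hits=20, n=7
  hits=22, n=8
  hits=25, n=9

Final answer: 25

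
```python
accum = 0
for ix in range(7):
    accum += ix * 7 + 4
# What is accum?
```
Trace:
  accum=0
  accum=4, ix=0
  accum=15, ix=1
  accum=33, ix=2
  accum=58, ix=3
  accum=90, ix=4
  accum=129, ix=5
  accum=175, ix=6

Final answer: 175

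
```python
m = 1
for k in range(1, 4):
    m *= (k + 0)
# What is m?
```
Trace:
  m=1
  m=1, k=1
  m=2, k=2
  m=6, k=3

Final answer: 6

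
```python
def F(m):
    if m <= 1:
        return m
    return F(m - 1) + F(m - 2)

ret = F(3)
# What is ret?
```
Call trace:
F(m=3)
  F(m=2)
    F(m=1)
    -> return 1
    F(m=0)
    -> return 0
  -> return 1
  F(m=1)
  -> return 1
-> return 2

Final answer: 2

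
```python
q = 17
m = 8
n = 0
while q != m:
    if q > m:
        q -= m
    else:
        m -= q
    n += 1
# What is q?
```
Trace:
  q=17
  q=17, m=8
  q=17, m=8, n=0
  q=9, m=8, n=1
  q=1, m=8, n=2
  q=1, m=7, n=3
  q=1, m=6, n=4
  q=1, m=5, n=5
  q=1, m=4, n=6
  q=1, m=3, n=7
  q=1, m=2, n=8
  q=1, m=1, n=9

Final answer: 1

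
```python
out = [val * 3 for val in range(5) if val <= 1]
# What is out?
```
Trace:
  val=0
  val=1
  val=2
  val=3
  val=4
  out=[0, 3]

Final answer: [0, 3]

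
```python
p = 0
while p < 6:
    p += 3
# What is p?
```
Trace:
  p=0
  p=3
  p=6

Final answer: 6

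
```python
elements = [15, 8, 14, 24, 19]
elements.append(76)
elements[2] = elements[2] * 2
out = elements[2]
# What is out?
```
Trace:
  elements=[15, 8, 14, 24, 19]
  elements=[15, 8, 14, 24, 19, 76]
  elements=[15, 8, 28, 24, 19, 76]
  elements=[15, 8, 28, 24, 19, 76], out=28

Final answer: 28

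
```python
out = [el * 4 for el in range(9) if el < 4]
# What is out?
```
Trace:
  el=0
  el=1
  el=2
  el=3
  el=4
  el=5
  el=6
  el=7
  el=8
  out=[0, 4, 8, 12]

Final answer: [0, 4, 8, 12]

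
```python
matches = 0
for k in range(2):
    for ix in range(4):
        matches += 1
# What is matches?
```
Trace:
  matches=0
  matches=1, k=0, ix=0
  matches=2, k=0, ix=1
  matches=3, k=0, ix=2
  matches=4, k=0, ix=3
  matches=5, k=1, ix=0
  matches=6, k=1, ix=1
  matches=7, k=1, ix=2
  matches=8, k=1, ix=3

Final answer: 8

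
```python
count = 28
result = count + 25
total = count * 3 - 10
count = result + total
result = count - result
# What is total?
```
Trace:
  count=28
  count=28, result=53
  count=28, result=53, total=74
  count=127, result=53, total=74
  count=127, result=74, total=74

Final answer: 74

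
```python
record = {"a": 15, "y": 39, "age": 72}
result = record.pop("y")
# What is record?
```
Trace:
  record={'a': 15, 'y': 39, 'age': 72}
  record={'a': 15, 'age': 72}, result=39

Final answer: {'a': 15, 'age': 72}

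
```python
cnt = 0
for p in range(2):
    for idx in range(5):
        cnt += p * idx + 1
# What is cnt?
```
Trace:
  cnt=0
  cnt=1, p=0, idx=0
  cnt=2, p=0, idx=1
  cnt=3, p=0, idx=2
  cnt=4, p=0, idx=3
  cnt=5, p=0, idx=4
  cnt=6, p=1, idx=0
  cnt=8, p=1, idx=1
  cnt=11, p=1, idx=2
  cnt=15, p=1, idx=3
  cnt=20, p=1, idx=4

Final answer: 20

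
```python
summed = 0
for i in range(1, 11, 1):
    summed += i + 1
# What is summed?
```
Trace:
  summed=0
  summed=2, i=1
  summed=5, i=2
  summed=9, i=3
  summed=14, i=4
  summed=20, i=5
  summed=27, i=6
  summed=35, i=7
  summed=44, i=8
  summed=54, i=9
  summed=65, i=10

Final answer: 65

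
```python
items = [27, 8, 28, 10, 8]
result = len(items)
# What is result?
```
Trace:
  items=[27, 8, 28, 10, 8]
  items=[27, 8, 28, 10, 8], result=5

Final answer: 5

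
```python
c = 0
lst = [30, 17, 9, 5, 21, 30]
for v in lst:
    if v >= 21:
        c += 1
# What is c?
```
Trace:
  c=0
  c=1, v=30
  c=1, v=17
  c=1, v=9
  c=1, v=5
  c=2, v=21
  c=3, v=30

Final answer: 3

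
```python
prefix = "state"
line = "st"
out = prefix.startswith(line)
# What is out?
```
Trace:
  prefix='state'
  prefix='state', line='st'
  prefix='state', line='st', out=True

Final answer: True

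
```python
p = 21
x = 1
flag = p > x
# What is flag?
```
Trace:
  p=21
  p=21, x=1
  p=21, x=1, flag=True

Final answer: True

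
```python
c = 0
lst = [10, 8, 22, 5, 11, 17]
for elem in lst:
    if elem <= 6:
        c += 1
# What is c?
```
Trace:
  c=0
  c=0, elem=10
  c=0, elem=8
  c=0, elem=22
  c=1, elem=5
  c=1, elem=11
  c=1, elem=17

Final answer: 1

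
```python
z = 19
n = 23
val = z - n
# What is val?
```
Trace:
  z=19
  z=19, n=23
  z=19, n=23, val=-4

Final answer: -4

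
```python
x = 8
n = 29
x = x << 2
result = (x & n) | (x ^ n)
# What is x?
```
Trace:
  x=8
  x=8, n=29
  x=32, n=29
  x=32, n=29, result=61

Final answer: 32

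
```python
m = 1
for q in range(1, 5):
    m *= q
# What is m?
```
Trace:
  m=1
  m=1, q=1
  m=2, q=2
  m=6, q=3
  m=24, q=4

Final answer: 24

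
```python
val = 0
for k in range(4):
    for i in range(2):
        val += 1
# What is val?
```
Trace:
  val=0
  val=1, k=0, i=0
  val=2, k=0, i=1
  val=3, k=1, i=0
  val=4, k=1, i=1
  val=5, k=2, i=0
  val=6, k=2, i=1
  val=7, k=3, i=0
  val=8, k=3, i=1

Final answer: 8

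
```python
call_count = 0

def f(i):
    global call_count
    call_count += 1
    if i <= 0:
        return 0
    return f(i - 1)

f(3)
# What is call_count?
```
Call trace:
f(i=3)
  f(i=2)
    f(i=1)
      f(i=0)
      -> return 0
    -> return 0
  -> return 0
-> return 0

call_count is incremented once per call. f is entered once for each i = 3, 2, 1, 0 (the i <= 0 call returns without recursing), i.e. 3 + 1 calls.
call_count = 4

Final answer: 4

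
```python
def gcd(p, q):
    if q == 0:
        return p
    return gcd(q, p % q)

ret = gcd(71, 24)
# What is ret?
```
Call trace:
gcd(p=71, q=24)
  gcd(p=24, q=23)
    gcd(p=23, q=1)
      gcd(p=1, q=0)
      -> return 1
    -> return 1
  -> return 1
-> return 1

Final answer: 1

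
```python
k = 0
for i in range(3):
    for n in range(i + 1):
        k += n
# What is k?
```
Trace:
  k=0
  k=0, i=0, n=0
  k=0, i=1, n=0
  k=1, i=1, n=1
  k=1, i=2, n=0
  k=2, i=2, n=1
  k=4, i=2, n=2

Final answer: 4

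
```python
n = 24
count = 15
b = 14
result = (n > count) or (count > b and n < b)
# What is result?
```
Trace:
  n=24
  n=24, count=15
  n=24, count=15, b=14
  n=24, count=15, b=14, result=True

Final answer: True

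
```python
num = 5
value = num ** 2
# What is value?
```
Trace:
  num=5
  num=5, value=25

Final answer: 25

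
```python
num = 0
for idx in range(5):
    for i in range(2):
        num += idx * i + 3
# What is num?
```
Trace:
  num=0
  num=3, idx=0, i=0
  num=6, idx=0, i=1
  num=9, idx=1, i=0
  num=13, idx=1, i=1
  num=16, idx=2, i=0
  num=21, idx=2, i=1
  num=24, idx=3, i=0
  num=30, idx=3, i=1
  num=33, idx=4, i=0
  num=40, idx=4, i=1

Final answer: 40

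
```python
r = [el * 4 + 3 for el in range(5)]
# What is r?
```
Trace:
  el=0
  el=1
  el=2
  el=3
  el=4
  r=[3, 7, 11, 15, 19]

Final answer: [3, 7, 11, 15, 19]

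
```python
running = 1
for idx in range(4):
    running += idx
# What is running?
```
Trace:
  running=1
  running=1, idx=0
  running=2, idx=1
  running=4, idx=2
  running=7, idx=3

Final answer: 7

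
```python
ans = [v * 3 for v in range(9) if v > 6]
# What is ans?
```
Trace:
  v=0
  v=1
  v=2
  v=3
  v=4
  v=5
  v=6
  v=7
  v=8
  ans=[21, 24]

Final answer: [21, 24]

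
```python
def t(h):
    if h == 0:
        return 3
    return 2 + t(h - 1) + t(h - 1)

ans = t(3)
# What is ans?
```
Call trace (a repeated sub-call is expanded the first time; later identical calls just restate its return value):
t(h=3)
  t(h=2)
    t(h=1)
      t(h=0)
      -> return 3
      t(h=0)
      -> return 3
    -> return 8
    t(h=1) -> return 8  (same call as traced above)
  -> return 18
  t(h=2) -> return 18  (same call as traced above)
-> return 38

Final answer: 38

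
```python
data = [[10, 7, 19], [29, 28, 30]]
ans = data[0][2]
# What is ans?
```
Trace:
  data=[[10, 7, 19], [29, 28, 30]]
  data=[[10, 7, 19], [29, 28, 30]], ans=19

Final answer: 19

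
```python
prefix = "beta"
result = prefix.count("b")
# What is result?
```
Trace:
  prefix='beta'
  prefix='beta', result=1

Final answer: 1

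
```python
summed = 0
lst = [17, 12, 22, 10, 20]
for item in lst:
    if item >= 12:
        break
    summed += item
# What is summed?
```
Trace:
  summed=0
  summed=0, item=17

Final answer: 0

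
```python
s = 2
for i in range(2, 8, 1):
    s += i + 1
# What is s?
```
Trace:
  s=2
  s=5, i=2
  s=9, i=3
  s=14, i=4
  s=20, i=5
  s=27, i=6
  s=35, i=7

Final answer: 35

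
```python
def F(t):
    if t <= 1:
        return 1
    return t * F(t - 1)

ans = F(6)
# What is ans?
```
Call trace:
F(t=6)
  F(t=5)
    F(t=4)
      F(t=3)
        F(t=2)
          F(t=1)
          -> return 1
        -> return 2
      -> return 6
    -> return 24
  -> return 120
-> return 720

Final answer: 720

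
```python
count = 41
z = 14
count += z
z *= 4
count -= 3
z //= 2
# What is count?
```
Trace:
  count=41
  count=41, z=14
  count=55, z=14
  count=55, z=56
  count=52, z=56
  count=52, z=28

Final answer: 52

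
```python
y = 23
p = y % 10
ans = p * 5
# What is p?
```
Trace:
  y=23
  y=23, p=3
  y=23, p=3, ans=15

Final answer: 3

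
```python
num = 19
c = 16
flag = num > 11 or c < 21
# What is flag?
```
Trace:
  num=19
  num=19, c=16
  num=19, c=16, flag=True

Final answer: True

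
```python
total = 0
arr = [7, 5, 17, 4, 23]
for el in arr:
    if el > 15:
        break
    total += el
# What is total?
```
Trace:
  total=0
  total=7, el=7
  total=12, el=5
  total=12, el=17

Final answer: 12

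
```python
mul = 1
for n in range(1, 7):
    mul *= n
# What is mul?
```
Trace:
  mul=1
  mul=1, n=1
  mul=2, n=2
  mul=6, n=3
  mul=24, n=4
  mul=120, n=5
  mul=720, n=6

Final answer: 720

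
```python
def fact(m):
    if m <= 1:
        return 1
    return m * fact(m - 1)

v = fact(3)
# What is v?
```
Call trace:
fact(m=3)
  fact(m=2)
    fact(m=1)
    -> return 1
  -> return 2
-> return 6

Final answer: 6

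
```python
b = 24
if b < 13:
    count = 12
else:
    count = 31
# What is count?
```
Trace:
  b=24
  b=24, count=31

Final answer: 31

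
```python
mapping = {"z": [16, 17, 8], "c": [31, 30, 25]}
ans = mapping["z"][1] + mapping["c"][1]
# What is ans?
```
Trace:
  mapping={'z': [16, 17, 8], 'c': [31, 30, 25]}
  mapping={'z': [16, 17, 8], 'c': [31, 30, 25]}, ans=47

Final answer: 47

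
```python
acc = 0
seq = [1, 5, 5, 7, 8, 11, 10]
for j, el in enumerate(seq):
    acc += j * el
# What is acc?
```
Trace:
  acc=0
  acc=0, j=0, el=1
  acc=5, j=1, el=5
  acc=15, j=2, el=5
  acc=36, j=3, el=7
  acc=68, j=4, el=8
  acc=123, j=5, el=11
  acc=183, j=6, el=10

Final answer: 183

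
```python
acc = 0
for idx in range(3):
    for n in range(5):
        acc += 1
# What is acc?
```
Trace:
  acc=0
  acc=1, idx=0, n=0
  acc=2, idx=0, n=1
  acc=3, idx=0, n=2
  acc=4, idx=0, n=3
  acc=5, idx=0, n=4
  acc=6, idx=1, n=0
  acc=7, idx=1, n=1
  acc=8, idx=1, n=2
  acc=9, idx=1, n=3
  acc=10, idx=1, n=4
  acc=11, idx=2, n=0
  acc=12, idx=2, n=1
  acc=13, idx=2, n=2
  acc=14, idx=2, n=3
  acc=15, idx=2, n=4

Final answer: 15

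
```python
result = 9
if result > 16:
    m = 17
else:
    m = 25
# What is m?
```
Trace:
  result=9
  result=9, m=25

Final answer: 25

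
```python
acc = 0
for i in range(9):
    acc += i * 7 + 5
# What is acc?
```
Trace:
  acc=0
  acc=5, i=0
  acc=17, i=1
  acc=36, i=2
  acc=62, i=3
  acc=95, i=4
  acc=135, i=5
  acc=182, i=6
  acc=236, i=7
  acc=297, i=8

Final answer: 297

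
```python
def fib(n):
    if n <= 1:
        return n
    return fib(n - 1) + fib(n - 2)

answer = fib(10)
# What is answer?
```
Call trace (a repeated sub-call is expanded the first time; later identical calls just restate its return value):
fib(n=10)
  fib(n=9)
    fib(n=8)
      fib(n=7)
        fib(n=6)
          fib(n=5)
            fib(n=4)
              fib(n=3)
                fib(n=2)
                  fib(n=1)
                  -> return 1
                  fib(n=0)
                  -> return 0
                -> return 1
                fib(n=1)
                -> return 1
              -> return 2
              fib(n=2) -> return 1  (same call as traced above)
            -> return 3
            fib(n=3) -> return 2  (same call as traced above)
          -> return 5
          fib(n=4) -> return 3  (same call as traced above)
        -> return 8
        fib(n=5) -> return 5  (same call as traced above)
      -> return 13
      fib(n=6) -> return 8  (same call as traced above)
    -> return 21
    fib(n=7) -> return 13  (same call as traced above)
  -> return 34
  fib(n=8) -> return 21  (same call as traced above)
-> return 55

Final answer: 55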